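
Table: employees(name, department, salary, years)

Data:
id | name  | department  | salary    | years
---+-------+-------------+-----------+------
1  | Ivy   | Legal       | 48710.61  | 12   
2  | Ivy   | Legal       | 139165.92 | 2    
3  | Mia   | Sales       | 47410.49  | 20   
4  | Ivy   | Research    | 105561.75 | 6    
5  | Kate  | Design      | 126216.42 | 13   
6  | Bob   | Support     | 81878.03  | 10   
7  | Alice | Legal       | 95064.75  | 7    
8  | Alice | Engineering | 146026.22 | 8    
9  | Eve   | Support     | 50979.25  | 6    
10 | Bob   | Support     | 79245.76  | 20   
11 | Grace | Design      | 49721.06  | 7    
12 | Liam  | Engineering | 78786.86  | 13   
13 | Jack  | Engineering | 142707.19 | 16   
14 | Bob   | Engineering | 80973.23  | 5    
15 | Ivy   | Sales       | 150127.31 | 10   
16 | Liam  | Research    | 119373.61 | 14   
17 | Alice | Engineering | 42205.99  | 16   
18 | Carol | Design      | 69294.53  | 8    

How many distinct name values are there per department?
SELECT department, COUNT(DISTINCT name)
FROM employees
GROUP BY department

Result:
  Design: 3 distinct
  Engineering: 4 distinct
  Legal: 2 distinct
  Research: 2 distinct
  Sales: 2 distinct
  Support: 2 distinct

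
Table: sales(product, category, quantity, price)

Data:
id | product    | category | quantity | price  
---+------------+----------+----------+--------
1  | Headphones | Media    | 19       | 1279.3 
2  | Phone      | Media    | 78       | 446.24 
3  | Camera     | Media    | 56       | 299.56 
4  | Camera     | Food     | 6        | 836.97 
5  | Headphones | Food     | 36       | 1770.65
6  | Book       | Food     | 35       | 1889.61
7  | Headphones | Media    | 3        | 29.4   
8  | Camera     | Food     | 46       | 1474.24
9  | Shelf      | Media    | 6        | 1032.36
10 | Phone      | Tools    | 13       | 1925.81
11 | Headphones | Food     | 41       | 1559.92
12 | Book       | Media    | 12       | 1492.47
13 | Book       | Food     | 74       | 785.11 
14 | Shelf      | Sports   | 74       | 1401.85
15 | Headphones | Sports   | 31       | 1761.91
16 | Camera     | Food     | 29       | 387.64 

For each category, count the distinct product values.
SELECT category, COUNT(DISTINCT product)
FROM sales
GROUP BY category

Result:
  Food: 3 distinct
  Media: 5 distinct
  Sports: 2 distinct
  Tools: 1 distinct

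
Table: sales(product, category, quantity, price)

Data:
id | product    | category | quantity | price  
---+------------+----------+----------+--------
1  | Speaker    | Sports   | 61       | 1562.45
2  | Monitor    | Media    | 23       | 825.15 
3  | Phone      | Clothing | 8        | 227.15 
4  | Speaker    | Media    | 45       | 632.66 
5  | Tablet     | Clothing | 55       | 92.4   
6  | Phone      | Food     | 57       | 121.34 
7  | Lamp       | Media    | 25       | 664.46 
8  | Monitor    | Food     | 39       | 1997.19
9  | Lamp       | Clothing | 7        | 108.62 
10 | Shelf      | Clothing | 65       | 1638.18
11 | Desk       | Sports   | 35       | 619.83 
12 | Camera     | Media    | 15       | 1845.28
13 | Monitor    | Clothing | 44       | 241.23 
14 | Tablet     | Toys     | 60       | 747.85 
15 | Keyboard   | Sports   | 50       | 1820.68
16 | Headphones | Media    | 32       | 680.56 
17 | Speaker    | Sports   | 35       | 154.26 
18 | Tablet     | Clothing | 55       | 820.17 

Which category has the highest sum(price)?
SELECT category, SUM(price) as val
FROM sales
GROUP BY category
ORDER BY val DESC
LIMIT 1

Result: Media with sum(price) = 4648.11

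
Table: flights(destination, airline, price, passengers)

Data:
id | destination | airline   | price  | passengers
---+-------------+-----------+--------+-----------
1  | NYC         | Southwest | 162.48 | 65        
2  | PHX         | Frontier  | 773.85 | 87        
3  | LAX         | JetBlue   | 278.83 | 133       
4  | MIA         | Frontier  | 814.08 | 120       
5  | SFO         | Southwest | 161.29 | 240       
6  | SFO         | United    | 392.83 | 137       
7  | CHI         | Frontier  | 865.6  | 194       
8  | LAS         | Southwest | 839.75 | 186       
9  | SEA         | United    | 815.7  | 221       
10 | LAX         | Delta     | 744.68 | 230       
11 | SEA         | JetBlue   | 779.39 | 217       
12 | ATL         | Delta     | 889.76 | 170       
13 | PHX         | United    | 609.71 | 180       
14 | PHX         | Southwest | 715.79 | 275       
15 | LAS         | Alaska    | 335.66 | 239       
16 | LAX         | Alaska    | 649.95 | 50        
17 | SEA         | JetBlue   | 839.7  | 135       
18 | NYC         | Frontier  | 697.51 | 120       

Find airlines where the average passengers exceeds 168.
SELECT airline, AVG(passengers)
FROM flights
GROUP BY airline
HAVING AVG(passengers) > 168

Result:
  Delta: avg=200.00
  Southwest: avg=191.50
  United: avg=179.33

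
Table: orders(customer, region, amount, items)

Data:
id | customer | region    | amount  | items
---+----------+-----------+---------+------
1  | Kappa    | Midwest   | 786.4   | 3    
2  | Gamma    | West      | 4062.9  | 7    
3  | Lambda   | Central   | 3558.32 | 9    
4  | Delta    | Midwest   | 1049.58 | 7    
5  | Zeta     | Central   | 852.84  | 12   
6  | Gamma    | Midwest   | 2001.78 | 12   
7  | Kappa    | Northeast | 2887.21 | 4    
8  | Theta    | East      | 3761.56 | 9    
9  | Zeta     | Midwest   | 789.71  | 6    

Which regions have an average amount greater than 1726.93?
SELECT region, AVG(amount)
FROM orders
GROUP BY region
HAVING AVG(amount) > 1726.93

Result:
  Central: avg=2205.58
  East: avg=3761.56
  Northeast: avg=2887.21
  West: avg=4062.90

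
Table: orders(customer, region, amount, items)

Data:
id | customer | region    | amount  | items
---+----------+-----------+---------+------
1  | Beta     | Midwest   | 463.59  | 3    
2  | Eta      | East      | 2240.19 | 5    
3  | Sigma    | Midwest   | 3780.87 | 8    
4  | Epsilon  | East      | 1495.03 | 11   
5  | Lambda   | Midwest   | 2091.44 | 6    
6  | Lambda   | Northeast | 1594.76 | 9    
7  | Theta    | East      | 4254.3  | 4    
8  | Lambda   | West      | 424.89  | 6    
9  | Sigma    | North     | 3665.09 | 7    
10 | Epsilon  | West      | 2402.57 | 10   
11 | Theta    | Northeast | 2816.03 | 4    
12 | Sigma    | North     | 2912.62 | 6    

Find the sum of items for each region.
SELECT region, SUM(items) as result
FROM orders
GROUP BY region

Result:
  East: 20
  Midwest: 17
  North: 13
  Northeast: 13
  West: 16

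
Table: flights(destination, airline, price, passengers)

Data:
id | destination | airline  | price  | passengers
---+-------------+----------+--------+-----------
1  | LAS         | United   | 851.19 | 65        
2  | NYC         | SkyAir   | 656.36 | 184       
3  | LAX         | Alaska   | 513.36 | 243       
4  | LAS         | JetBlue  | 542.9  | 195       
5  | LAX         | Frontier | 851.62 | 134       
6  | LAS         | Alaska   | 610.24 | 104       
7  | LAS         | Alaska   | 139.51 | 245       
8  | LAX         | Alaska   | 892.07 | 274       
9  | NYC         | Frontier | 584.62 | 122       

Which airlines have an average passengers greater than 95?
SELECT airline, AVG(passengers)
FROM flights
GROUP BY airline
HAVING AVG(passengers) > 95

Result:
  Alaska: avg=216.50
  Frontier: avg=128.00
  JetBlue: avg=195.00
  SkyAir: avg=184.00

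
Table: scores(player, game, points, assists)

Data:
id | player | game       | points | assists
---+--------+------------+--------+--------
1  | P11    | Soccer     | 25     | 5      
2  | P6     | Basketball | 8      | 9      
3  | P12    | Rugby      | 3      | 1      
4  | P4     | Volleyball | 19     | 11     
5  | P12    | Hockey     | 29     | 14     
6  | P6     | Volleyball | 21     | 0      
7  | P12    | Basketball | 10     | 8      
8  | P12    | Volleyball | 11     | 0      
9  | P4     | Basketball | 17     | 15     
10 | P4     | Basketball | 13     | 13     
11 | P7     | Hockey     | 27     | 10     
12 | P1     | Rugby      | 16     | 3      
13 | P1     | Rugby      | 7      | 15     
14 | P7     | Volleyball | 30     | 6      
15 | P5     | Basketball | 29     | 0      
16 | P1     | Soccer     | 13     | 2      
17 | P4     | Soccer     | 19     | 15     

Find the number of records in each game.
SELECT game, COUNT(*) as count
FROM scores
GROUP BY game

Result:
  Basketball: 5
  Hockey: 2
  Rugby: 3
  Soccer: 3
  Volleyball: 4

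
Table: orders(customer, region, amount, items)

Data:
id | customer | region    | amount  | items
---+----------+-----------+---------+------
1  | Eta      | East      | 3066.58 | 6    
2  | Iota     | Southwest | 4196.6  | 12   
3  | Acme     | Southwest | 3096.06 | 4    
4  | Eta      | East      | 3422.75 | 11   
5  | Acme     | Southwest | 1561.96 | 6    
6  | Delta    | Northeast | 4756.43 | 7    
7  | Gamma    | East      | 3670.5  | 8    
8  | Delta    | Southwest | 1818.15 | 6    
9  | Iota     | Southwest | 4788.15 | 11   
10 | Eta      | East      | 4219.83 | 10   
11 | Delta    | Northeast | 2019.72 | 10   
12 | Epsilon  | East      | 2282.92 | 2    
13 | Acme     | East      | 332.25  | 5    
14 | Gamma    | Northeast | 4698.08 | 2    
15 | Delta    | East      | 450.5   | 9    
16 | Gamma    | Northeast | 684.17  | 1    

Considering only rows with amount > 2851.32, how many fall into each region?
SELECT region, COUNT(*)
FROM orders
WHERE amount > 2851.32
GROUP BY region

Note: WHERE filters rows before grouping.

Result:
  East: 4
  Northeast: 2
  Southwest: 3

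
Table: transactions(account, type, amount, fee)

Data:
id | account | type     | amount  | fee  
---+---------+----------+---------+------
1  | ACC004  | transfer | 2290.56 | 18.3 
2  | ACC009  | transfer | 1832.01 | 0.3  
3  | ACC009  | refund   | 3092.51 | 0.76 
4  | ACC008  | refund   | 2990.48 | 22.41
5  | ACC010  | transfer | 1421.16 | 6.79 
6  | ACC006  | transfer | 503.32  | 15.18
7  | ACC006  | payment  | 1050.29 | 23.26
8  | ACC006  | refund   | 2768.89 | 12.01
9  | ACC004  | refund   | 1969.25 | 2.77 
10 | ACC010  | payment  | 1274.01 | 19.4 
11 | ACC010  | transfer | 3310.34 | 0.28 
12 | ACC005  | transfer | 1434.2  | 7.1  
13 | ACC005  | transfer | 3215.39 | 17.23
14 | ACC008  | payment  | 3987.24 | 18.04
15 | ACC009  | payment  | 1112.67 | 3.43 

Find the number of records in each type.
SELECT type, COUNT(*) as count
FROM transactions
GROUP BY type

Result:
  payment: 4
  refund: 4
  transfer: 7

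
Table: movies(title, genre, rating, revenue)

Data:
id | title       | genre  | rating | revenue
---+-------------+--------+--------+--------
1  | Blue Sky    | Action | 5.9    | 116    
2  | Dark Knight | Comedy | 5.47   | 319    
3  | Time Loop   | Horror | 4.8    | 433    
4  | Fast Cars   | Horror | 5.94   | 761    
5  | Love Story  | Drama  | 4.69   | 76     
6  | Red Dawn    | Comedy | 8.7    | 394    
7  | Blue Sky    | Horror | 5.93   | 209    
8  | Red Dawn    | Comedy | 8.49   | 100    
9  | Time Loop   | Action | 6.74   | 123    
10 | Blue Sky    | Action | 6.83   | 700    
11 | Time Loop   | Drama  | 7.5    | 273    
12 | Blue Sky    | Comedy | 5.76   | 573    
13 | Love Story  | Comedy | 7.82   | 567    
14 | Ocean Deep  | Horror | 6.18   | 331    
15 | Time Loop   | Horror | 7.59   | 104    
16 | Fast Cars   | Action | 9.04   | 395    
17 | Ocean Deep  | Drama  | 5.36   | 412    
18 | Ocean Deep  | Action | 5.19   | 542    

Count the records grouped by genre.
SELECT genre, COUNT(*) as count
FROM movies
GROUP BY genre

Result:
  Action: 5
  Comedy: 5
  Drama: 3
  Horror: 5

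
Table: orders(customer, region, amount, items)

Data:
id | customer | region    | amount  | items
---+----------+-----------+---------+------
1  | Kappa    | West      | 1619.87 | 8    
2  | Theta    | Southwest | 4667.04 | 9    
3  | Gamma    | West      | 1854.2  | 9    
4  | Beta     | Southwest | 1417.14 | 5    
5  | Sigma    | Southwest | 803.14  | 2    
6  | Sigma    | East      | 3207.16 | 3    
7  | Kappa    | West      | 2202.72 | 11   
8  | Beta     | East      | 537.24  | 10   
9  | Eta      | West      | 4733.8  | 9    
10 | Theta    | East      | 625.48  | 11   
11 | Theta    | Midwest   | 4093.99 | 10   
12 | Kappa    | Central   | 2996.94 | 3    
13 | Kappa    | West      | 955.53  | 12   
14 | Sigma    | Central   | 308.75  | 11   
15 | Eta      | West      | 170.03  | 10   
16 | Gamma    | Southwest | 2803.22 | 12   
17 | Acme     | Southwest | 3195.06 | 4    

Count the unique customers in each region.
SELECT region, COUNT(DISTINCT customer)
FROM orders
GROUP BY region

Result:
  Central: 2 distinct
  East: 3 distinct
  Midwest: 1 distinct
  Southwest: 5 distinct
  West: 3 distinct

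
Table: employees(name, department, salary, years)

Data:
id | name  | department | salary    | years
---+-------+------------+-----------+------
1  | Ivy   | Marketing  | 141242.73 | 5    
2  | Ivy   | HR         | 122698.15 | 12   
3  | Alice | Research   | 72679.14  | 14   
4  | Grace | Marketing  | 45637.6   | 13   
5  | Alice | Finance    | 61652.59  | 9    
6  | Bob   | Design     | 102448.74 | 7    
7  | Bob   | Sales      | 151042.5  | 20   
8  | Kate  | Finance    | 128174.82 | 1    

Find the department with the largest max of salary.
SELECT department, MAX(salary) as val
FROM employees
GROUP BY department
ORDER BY val DESC
LIMIT 1

Result: Sales with max(salary) = 151042.50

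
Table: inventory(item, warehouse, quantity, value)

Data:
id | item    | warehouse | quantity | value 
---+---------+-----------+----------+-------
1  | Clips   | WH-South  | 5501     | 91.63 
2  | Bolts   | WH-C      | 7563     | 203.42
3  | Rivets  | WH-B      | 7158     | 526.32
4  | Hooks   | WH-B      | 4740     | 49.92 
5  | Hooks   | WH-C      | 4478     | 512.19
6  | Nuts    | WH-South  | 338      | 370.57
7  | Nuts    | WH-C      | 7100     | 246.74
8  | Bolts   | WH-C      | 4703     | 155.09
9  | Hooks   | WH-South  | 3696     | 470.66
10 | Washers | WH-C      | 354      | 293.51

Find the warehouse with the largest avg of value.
SELECT warehouse, AVG(value) as val
FROM inventory
GROUP BY warehouse
ORDER BY val DESC
LIMIT 1

Result: WH-South with avg(value) = 310.95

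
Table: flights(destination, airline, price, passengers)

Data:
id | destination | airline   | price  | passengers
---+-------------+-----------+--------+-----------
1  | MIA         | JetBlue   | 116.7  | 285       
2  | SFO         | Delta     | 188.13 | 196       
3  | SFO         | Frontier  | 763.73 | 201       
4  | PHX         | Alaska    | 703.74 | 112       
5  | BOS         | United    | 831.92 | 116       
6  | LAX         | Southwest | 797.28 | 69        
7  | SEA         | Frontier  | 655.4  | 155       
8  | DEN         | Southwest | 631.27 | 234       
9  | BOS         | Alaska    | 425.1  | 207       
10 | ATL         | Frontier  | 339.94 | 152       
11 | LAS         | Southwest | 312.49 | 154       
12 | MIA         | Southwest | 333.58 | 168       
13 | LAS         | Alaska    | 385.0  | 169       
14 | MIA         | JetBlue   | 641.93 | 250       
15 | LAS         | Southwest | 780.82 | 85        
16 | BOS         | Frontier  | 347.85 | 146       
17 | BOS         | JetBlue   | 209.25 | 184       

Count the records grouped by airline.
SELECT airline, COUNT(*) as count
FROM flights
GROUP BY airline

Result:
  Alaska: 3
  Delta: 1
  Frontier: 4
  JetBlue: 3
  Southwest: 5
  United: 1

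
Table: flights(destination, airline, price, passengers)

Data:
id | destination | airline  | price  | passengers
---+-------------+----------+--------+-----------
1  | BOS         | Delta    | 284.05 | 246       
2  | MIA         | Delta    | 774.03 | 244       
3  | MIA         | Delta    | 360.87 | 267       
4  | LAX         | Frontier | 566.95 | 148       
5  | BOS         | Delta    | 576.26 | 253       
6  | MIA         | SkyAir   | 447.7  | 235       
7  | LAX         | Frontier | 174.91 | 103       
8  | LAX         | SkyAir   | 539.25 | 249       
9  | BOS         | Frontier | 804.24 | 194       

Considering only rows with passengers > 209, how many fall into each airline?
SELECT airline, COUNT(*)
FROM flights
WHERE passengers > 209
GROUP BY airline

Note: WHERE filters rows before grouping.

Result:
  Delta: 4
  SkyAir: 2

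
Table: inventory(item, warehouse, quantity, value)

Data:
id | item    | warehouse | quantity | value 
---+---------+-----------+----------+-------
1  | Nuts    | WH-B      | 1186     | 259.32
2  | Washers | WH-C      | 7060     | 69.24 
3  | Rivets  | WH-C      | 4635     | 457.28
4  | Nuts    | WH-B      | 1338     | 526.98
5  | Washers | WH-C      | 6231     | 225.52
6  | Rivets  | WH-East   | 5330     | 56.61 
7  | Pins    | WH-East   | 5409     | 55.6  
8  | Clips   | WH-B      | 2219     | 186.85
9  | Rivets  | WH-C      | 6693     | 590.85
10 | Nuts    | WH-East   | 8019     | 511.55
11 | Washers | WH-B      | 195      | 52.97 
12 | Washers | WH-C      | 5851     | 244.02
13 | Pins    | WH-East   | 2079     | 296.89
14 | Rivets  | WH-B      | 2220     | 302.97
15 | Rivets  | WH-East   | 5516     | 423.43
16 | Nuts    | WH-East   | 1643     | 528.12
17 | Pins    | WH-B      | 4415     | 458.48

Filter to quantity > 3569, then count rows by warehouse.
SELECT warehouse, COUNT(*)
FROM inventory
WHERE quantity > 3569
GROUP BY warehouse

Note: WHERE filters rows before grouping.

Result:
  WH-B: 1
  WH-C: 5
  WH-East: 4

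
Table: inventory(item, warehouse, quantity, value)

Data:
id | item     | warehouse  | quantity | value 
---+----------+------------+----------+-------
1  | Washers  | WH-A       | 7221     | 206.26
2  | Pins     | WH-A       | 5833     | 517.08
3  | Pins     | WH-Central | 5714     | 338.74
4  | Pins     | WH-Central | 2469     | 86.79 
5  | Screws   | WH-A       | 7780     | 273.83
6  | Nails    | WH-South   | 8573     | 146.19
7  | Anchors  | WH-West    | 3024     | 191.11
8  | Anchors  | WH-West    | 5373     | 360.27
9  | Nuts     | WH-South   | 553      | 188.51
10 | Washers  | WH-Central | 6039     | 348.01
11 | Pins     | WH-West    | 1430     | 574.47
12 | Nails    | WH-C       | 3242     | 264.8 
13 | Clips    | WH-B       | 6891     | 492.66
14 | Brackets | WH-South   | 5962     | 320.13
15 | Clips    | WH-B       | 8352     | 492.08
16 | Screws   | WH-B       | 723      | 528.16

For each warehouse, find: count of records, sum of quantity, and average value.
SELECT warehouse,
       COUNT(*) as cnt,
       SUM(quantity) as total_quantity,
       AVG(value) as avg_value
FROM inventory
GROUP BY warehouse

Result:
  WH-A: 3 records, 20834 total quantity, 332.39 avg value
  WH-B: 3 records, 15966 total quantity, 504.30 avg value
  WH-C: 1 records, 3242 total quantity, 264.80 avg value
  WH-Central: 3 records, 14222 total quantity, 257.85 avg value
  WH-South: 3 records, 15088 total quantity, 218.28 avg value
  WH-West: 3 records, 9827 total quantity, 375.28 avg value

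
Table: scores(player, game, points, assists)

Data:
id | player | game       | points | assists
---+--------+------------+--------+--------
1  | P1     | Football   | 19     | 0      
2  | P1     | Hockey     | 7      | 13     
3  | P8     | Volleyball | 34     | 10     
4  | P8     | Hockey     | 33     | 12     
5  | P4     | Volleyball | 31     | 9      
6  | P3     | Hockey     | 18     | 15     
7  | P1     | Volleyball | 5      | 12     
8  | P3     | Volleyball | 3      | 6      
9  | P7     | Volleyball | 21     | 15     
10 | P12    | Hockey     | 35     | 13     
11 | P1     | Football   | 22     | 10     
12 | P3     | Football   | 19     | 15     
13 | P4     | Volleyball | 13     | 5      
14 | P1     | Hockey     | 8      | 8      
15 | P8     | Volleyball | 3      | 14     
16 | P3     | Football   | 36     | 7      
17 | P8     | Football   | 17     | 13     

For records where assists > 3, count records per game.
SELECT game, COUNT(*)
FROM scores
WHERE assists > 3
GROUP BY game

Note: WHERE filters rows before grouping.

Result:
  Football: 4
  Hockey: 5
  Volleyball: 7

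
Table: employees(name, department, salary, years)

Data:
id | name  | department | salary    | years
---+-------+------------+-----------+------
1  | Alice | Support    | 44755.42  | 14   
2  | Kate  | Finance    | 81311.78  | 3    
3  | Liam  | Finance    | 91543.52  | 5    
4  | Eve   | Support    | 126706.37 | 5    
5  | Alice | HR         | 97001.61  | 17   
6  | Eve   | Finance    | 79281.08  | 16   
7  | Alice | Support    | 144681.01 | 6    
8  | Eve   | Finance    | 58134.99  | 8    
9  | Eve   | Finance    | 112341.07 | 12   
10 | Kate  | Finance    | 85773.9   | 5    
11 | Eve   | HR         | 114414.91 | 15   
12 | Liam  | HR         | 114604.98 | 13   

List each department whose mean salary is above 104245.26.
SELECT department, AVG(salary)
FROM employees
GROUP BY department
HAVING AVG(salary) > 104245.26

Result:
  HR: avg=108673.83
  Support: avg=105380.93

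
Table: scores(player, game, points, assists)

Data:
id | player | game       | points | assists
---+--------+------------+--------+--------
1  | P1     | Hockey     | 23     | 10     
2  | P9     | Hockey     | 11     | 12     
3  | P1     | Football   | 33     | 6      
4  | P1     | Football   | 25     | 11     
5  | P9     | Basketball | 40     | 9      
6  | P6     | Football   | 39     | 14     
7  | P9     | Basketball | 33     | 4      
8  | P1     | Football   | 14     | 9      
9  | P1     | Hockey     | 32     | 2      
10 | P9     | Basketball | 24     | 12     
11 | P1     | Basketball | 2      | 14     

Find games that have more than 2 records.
SELECT game, COUNT(*) as cnt
FROM scores
GROUP BY game
HAVING COUNT(*) > 2

Result:
  Basketball: 4
  Football: 4
  Hockey: 3

Note: HAVING filters groups after aggregation, WHERE filters rows before.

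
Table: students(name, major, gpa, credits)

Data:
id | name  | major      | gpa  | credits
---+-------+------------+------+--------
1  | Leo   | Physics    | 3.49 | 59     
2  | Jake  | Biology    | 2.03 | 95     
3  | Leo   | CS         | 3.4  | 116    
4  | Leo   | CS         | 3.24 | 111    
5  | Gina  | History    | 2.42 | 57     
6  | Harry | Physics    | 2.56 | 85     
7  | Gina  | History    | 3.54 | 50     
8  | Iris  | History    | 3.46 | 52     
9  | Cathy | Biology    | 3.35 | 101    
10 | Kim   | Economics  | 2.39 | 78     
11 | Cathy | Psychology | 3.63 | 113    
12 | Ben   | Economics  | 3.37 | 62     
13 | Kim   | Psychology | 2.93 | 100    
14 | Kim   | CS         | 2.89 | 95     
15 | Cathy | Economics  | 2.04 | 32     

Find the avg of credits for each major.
SELECT major, AVG(credits) as result
FROM students
GROUP BY major

Result:
  Biology: 98.00
  CS: 107.33
  Economics: 57.33
  History: 53.00
  Physics: 72.00
  Psychology: 106.50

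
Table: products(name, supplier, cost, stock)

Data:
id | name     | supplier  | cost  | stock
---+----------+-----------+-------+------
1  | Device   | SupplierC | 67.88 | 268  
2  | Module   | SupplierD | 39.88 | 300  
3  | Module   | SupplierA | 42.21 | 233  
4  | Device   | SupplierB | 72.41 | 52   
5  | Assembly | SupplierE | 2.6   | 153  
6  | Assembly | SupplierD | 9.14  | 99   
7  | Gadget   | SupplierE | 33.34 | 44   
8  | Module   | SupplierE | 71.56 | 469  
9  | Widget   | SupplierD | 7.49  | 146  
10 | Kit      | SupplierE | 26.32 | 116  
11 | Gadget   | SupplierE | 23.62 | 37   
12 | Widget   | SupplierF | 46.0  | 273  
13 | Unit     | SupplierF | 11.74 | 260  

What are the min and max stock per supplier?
SELECT supplier, MIN(stock), MAX(stock)
FROM products
GROUP BY supplier

Result:
  SupplierA: min=233, max=233
  SupplierB: min=52, max=52
  SupplierC: min=268, max=268
  SupplierD: min=99, max=300
  SupplierE: min=37, max=469
  SupplierF: min=260, max=273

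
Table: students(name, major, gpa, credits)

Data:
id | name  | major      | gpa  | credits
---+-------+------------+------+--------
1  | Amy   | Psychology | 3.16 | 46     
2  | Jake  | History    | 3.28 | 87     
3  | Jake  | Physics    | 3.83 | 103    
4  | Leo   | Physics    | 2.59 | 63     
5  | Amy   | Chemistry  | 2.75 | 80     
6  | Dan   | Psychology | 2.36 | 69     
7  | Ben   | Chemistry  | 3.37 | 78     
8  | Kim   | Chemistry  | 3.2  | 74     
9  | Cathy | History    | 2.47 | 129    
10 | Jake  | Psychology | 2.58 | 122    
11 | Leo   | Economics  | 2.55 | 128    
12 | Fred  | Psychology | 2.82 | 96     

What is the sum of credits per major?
SELECT major, SUM(credits) as result
FROM students
GROUP BY major

Result:
  Chemistry: 232
  Economics: 128
  History: 216
  Physics: 166
  Psychology: 333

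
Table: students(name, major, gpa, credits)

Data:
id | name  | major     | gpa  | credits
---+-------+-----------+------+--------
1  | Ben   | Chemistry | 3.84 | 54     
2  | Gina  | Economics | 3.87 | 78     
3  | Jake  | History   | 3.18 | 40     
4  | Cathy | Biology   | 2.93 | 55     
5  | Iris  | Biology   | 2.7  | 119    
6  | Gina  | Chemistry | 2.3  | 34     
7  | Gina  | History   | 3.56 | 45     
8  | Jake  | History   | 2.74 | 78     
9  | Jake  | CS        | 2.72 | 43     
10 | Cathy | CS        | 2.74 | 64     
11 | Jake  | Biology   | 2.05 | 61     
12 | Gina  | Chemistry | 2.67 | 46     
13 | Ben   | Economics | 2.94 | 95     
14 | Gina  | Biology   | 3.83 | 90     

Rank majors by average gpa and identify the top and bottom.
SELECT major, AVG(gpa)
FROM students
GROUP BY major
ORDER BY AVG(gpa)

All groups:
  CS: 2.73
  Biology: 2.88
  Chemistry: 2.94
  History: 3.16
  Economics: 3.41

Highest: Economics (3.41)
Lowest: CS (2.73)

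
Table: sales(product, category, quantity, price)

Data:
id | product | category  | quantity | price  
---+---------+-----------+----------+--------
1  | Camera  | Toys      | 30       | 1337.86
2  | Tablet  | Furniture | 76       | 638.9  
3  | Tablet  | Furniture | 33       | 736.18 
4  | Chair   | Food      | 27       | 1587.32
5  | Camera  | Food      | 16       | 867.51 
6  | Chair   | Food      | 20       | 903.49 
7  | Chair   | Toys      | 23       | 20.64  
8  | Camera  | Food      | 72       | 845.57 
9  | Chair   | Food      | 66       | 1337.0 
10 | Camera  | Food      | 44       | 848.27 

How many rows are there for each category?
SELECT category, COUNT(*) as count
FROM sales
GROUP BY category

Result:
  Food: 6
  Furniture: 2
  Toys: 2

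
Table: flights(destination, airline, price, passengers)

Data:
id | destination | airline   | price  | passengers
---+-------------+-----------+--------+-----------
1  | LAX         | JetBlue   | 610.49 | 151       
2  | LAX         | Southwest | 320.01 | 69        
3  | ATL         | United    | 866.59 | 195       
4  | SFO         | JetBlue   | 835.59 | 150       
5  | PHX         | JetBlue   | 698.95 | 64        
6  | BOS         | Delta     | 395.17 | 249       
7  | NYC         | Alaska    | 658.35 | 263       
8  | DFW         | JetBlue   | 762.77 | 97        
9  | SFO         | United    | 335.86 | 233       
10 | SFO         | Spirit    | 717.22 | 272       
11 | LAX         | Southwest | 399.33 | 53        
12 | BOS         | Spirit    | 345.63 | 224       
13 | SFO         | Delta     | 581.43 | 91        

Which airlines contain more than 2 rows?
SELECT airline, COUNT(*) as cnt
FROM flights
GROUP BY airline
HAVING COUNT(*) > 2

Result:
  JetBlue: 4

Note: HAVING filters groups after aggregation, WHERE filters rows before.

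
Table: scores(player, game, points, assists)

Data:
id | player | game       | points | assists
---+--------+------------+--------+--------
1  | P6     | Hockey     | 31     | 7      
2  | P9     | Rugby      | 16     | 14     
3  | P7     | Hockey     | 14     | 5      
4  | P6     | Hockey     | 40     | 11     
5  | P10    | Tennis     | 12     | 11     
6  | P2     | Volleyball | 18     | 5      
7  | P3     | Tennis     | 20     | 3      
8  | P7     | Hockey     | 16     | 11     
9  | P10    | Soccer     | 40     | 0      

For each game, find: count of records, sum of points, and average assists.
SELECT game,
       COUNT(*) as cnt,
       SUM(points) as total_points,
       AVG(assists) as avg_assists
FROM scores
GROUP BY game

Result:
  Hockey: 4 records, 101 total points, 8.50 avg assists
  Rugby: 1 records, 16 total points, 14.00 avg assists
  Soccer: 1 records, 40 total points, 0.00 avg assists
  Tennis: 2 records, 32 total points, 7.00 avg assists
  Volleyball: 1 records, 18 total points, 5.00 avg assists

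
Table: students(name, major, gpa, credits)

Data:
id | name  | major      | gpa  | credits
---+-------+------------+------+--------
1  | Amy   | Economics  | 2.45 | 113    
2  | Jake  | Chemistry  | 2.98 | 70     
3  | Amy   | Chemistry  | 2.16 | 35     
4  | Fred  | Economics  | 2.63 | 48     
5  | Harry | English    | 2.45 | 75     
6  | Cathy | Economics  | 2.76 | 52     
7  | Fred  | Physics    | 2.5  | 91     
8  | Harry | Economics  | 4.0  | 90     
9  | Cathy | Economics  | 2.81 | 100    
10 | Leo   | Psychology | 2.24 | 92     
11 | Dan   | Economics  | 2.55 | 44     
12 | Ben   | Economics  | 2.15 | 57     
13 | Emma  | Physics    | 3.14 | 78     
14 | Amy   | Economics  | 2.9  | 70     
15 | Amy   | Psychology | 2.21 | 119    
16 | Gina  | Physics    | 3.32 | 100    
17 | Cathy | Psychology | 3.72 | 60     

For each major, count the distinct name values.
SELECT major, COUNT(DISTINCT name)
FROM students
GROUP BY major

Result:
  Chemistry: 2 distinct
  Economics: 6 distinct
  English: 1 distinct
  Physics: 3 distinct
  Psychology: 3 distinct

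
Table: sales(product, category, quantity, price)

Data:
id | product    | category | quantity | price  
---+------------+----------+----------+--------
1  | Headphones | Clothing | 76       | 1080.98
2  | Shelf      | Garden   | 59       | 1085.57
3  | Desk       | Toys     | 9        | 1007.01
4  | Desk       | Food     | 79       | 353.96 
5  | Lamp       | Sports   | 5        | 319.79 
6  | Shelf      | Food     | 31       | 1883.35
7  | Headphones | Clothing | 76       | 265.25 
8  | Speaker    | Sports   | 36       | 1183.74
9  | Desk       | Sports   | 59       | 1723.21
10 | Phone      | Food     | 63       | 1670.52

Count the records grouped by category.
SELECT category, COUNT(*) as count
FROM sales
GROUP BY category

Result:
  Clothing: 2
  Food: 3
  Garden: 1
  Sports: 3
  Toys: 1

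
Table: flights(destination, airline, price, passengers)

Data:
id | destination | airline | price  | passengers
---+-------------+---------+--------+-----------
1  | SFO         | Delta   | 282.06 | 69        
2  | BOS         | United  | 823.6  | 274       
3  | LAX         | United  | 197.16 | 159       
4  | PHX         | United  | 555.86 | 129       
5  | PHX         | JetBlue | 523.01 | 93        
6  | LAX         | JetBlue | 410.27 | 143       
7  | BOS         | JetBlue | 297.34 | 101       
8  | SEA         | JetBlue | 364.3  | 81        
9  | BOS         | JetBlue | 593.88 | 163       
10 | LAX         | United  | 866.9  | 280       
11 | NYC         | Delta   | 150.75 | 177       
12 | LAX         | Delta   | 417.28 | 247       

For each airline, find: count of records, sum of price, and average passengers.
SELECT airline,
       COUNT(*) as cnt,
       SUM(price) as total_price,
       AVG(passengers) as avg_passengers
FROM flights
GROUP BY airline

Result:
  Delta: 3 records, 850.09 total price, 164.33 avg passengers
  JetBlue: 5 records, 2188.80 total price, 116.20 avg passengers
  United: 4 records, 2443.52 total price, 210.50 avg passengers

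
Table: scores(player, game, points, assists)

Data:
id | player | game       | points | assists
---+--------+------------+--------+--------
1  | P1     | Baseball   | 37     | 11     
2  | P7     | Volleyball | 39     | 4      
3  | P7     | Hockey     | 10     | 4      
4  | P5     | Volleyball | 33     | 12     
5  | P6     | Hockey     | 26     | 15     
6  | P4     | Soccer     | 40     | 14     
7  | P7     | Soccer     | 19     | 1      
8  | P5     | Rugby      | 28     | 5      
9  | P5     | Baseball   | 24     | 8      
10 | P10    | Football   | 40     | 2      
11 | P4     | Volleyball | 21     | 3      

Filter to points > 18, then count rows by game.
SELECT game, COUNT(*)
FROM scores
WHERE points > 18
GROUP BY game

Note: WHERE filters rows before grouping.

Result:
  Baseball: 2
  Football: 1
  Hockey: 1
  Rugby: 1
  Soccer: 2
  Volleyball: 3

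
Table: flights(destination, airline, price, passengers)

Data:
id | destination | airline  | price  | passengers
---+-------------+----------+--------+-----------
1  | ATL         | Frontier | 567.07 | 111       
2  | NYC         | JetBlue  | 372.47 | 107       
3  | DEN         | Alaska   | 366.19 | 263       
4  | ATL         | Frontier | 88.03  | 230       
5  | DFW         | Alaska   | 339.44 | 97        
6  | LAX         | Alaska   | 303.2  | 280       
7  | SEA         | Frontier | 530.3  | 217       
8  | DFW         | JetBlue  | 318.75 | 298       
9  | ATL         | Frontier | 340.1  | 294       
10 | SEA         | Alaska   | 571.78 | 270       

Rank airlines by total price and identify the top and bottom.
SELECT airline, SUM(price)
FROM flights
GROUP BY airline
ORDER BY SUM(price)

All groups:
  JetBlue: 691.22
  Frontier: 1525.50
  Alaska: 1580.61

Highest: Alaska (1580.61)
Lowest: JetBlue (691.22)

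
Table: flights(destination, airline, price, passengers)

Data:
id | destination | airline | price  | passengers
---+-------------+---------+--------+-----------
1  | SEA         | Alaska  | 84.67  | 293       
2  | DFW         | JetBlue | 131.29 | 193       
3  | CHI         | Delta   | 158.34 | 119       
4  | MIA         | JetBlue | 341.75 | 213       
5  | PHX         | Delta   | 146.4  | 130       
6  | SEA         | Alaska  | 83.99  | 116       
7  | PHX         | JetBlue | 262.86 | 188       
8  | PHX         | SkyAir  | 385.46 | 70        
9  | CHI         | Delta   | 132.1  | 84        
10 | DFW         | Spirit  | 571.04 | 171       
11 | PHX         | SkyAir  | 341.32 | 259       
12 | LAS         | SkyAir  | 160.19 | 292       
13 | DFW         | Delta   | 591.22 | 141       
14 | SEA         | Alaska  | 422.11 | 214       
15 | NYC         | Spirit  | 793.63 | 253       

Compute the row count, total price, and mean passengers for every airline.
SELECT airline,
       COUNT(*) as cnt,
       SUM(price) as total_price,
       AVG(passengers) as avg_passengers
FROM flights
GROUP BY airline

Result:
  Alaska: 3 records, 590.77 total price, 207.67 avg passengers
  Delta: 4 records, 1028.06 total price, 118.50 avg passengers
  JetBlue: 3 records, 735.90 total price, 198.00 avg passengers
  SkyAir: 3 records, 886.97 total price, 207.00 avg passengers
  Spirit: 2 records, 1364.67 total price, 212.00 avg passengers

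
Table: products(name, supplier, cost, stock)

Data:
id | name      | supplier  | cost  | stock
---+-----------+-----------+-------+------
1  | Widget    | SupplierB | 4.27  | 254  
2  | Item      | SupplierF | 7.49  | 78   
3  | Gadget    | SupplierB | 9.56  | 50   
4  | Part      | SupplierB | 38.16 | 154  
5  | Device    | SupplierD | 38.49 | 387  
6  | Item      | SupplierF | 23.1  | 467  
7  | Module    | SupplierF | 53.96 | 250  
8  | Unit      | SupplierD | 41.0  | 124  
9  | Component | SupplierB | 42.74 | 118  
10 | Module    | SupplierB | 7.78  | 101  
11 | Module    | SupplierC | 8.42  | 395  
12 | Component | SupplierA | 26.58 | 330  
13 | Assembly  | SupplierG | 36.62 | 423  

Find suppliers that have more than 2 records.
SELECT supplier, COUNT(*) as cnt
FROM products
GROUP BY supplier
HAVING COUNT(*) > 2

Result:
  SupplierB: 5
  SupplierF: 3

Note: HAVING filters groups after aggregation, WHERE filters rows before.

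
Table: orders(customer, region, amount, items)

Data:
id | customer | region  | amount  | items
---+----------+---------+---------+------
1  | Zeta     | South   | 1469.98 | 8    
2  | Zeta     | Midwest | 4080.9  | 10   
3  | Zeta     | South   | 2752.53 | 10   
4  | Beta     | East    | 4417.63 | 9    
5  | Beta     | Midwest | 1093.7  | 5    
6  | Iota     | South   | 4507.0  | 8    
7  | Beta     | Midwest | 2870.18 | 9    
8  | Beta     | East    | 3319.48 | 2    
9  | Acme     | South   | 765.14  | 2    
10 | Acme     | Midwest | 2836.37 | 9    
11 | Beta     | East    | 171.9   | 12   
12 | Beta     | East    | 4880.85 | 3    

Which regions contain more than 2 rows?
SELECT region, COUNT(*) as cnt
FROM orders
GROUP BY region
HAVING COUNT(*) > 2

Result:
  East: 4
  Midwest: 4
  South: 4

Note: HAVING filters groups after aggregation, WHERE filters rows before.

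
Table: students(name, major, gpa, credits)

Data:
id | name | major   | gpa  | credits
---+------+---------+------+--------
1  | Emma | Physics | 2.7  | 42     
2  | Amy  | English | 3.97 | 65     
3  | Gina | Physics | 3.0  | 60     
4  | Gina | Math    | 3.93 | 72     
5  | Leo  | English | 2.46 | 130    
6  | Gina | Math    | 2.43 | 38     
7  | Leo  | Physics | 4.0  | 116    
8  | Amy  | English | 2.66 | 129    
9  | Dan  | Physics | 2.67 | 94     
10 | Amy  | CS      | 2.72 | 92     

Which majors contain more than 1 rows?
SELECT major, COUNT(*) as cnt
FROM students
GROUP BY major
HAVING COUNT(*) > 1

Result:
  English: 3
  Math: 2
  Physics: 4

Note: HAVING filters groups after aggregation, WHERE filters rows before.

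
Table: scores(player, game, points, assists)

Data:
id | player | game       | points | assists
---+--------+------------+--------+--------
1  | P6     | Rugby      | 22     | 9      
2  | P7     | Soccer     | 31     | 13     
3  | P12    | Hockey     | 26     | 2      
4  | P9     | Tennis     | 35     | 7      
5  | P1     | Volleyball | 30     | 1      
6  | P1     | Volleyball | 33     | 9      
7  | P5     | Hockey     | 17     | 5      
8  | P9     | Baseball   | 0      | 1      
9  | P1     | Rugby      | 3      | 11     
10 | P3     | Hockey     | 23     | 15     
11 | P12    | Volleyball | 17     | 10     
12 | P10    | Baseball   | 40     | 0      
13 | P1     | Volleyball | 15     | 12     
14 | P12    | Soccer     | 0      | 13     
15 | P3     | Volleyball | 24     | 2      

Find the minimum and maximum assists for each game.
SELECT game, MIN(assists), MAX(assists)
FROM scores
GROUP BY game

Result:
  Baseball: min=0, max=1
  Hockey: min=2, max=15
  Rugby: min=9, max=11
  Soccer: min=13, max=13
  Tennis: min=7, max=7
  Volleyball: min=1, max=12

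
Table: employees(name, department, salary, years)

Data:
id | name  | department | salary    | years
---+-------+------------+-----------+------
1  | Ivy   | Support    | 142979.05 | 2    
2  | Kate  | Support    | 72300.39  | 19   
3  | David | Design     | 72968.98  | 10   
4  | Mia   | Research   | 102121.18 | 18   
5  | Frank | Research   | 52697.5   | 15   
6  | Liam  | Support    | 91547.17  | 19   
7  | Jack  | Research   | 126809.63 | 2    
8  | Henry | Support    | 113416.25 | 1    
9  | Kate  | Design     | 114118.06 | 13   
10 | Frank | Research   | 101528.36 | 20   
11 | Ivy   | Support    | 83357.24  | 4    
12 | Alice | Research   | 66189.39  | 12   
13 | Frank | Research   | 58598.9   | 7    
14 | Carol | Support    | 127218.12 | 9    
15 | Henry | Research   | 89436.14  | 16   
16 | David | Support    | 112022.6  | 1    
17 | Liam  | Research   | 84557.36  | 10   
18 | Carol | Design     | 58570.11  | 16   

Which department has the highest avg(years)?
SELECT department, AVG(years) as val
FROM employees
GROUP BY department
ORDER BY val DESC
LIMIT 1

Result: Design with avg(years) = 13.00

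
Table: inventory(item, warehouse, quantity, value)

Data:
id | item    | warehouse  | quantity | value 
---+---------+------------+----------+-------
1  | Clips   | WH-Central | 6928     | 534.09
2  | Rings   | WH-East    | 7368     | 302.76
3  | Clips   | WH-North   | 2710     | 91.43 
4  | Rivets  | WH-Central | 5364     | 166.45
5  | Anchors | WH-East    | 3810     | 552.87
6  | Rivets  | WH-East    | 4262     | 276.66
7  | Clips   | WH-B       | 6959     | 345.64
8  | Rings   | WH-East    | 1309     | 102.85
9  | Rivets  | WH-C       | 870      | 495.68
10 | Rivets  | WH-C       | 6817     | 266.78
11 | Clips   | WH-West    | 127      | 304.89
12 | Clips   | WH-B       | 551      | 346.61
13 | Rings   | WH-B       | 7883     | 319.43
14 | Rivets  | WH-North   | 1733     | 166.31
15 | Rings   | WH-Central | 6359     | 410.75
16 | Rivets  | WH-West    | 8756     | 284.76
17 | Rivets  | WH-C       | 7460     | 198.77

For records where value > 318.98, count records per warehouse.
SELECT warehouse, COUNT(*)
FROM inventory
WHERE value > 318.98
GROUP BY warehouse

Note: WHERE filters rows before grouping.

Result:
  WH-B: 3
  WH-C: 1
  WH-Central: 2
  WH-East: 1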